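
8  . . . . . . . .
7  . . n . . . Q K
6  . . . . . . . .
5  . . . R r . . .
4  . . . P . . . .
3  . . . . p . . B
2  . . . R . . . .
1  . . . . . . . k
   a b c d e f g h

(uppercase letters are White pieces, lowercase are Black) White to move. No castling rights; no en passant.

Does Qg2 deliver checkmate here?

After Qg2: black king on h1; in check: yes, from the white queen on g2.
King squares — g1: attacked by Qg2; g2: attacked by Rd2; h2: attacked by Qg2.
Black has no legal moves → checkmate.

yes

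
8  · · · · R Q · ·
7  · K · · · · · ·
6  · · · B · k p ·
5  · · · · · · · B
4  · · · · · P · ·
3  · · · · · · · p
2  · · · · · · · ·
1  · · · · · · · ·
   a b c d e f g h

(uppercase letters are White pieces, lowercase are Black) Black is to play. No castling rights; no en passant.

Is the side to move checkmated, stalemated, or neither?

checkmate

Black to move; black king on f6.
In check: yes, from the white queen on f8.
King squares — e5: attacked by Pf4; f5: attacked by Qf8; g5: attacked by Pf4; e6: attacked by Re8; g6: own pawn; e7: attacked by Bd6; f7: attacked by Qf8; g7: attacked by Qf8.
Legal moves for Black: none.
In check with no legal moves → checkmate.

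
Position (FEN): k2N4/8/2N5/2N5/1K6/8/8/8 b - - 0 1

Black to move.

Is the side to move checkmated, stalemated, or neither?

stalemate

Black to move; black king on a8.
In check: no.
King squares — a7: attacked by Nc6; b7: attacked by Nc5; b8: attacked by Nc6.
Legal moves for Black: none.
Not in check and no legal moves → stalemate.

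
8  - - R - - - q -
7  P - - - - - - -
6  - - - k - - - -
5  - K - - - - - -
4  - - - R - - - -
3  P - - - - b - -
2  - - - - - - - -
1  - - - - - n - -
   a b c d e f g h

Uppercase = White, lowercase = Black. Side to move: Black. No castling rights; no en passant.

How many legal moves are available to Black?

Black to move; king on d6.
In check: yes, from the white rook on d4.
Legal moves: Ke7, Ke6, Ke5, Qd5+, Bd5.
Count: 5.

5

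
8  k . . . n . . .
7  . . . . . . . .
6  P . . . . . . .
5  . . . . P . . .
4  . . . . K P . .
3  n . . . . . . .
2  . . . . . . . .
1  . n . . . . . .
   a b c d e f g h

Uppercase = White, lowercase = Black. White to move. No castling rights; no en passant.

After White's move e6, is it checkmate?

no

After e6: black king on a8; in check: no.
Black is not in check, so this cannot be checkmate.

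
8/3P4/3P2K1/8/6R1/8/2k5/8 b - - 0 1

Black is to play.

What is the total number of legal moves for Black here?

Black to move; king on c2.
In check: no.
Legal moves: Kd3, Kc3, Kb3, Kd2, Kb2, Kd1, Kc1, Kb1.
Count: 8.

8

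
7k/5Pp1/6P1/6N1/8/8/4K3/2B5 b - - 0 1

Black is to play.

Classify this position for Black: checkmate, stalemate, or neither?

stalemate

Black to move; black king on h8.
In check: no.
King squares — g7: own pawn; h7: attacked by Ng5; g8: attacked by Pf7.
Legal moves for Black: none.
Not in check and no legal moves → stalemate.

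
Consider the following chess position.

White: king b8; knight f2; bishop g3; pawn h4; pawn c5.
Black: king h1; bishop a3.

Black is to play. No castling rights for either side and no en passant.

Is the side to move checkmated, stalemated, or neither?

Black to move; black king on h1.
In check: yes, from the white knight on f2.
King squares — g1: available; g2: available; h2: attacked by Bg3.
Legal moves for Black: Kg2, Kg1.
Black is in check but has 2 legal moves → neither.

neither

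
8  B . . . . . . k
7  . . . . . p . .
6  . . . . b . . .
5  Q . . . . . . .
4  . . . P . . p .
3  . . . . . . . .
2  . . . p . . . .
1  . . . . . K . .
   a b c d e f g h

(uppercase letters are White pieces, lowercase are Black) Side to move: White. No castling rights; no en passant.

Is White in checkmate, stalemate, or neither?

neither

White to move; white king on f1.
In check: no.
Legal moves for White include: Bb7, Bc6, Bd5, Be4, Bf3, Bg2, Bh1, Qd8+, Qc7, Qa7, Qb6, Qa6, Qh5+, Qg5, Qf5, Qe5+, Qd5, Qc5, ... (list truncated; more exist).
White has legal moves and is not in check → neither.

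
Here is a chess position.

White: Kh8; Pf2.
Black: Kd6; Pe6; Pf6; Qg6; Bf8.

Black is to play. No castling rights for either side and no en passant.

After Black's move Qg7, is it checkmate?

After Qg7: white king on h8; in check: yes, from the black queen on g7.
King squares — g7: attacked by Bf8; h7: attacked by Qg7; g8: attacked by Qg7.
White has no legal moves → checkmate.

yes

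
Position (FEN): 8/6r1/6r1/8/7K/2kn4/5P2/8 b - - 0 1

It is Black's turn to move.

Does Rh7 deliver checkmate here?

After Rh7: white king on h4; in check: yes, from the black rook on h7.
King squares — g3: attacked by Rg6; h3: attacked by Rh7; g4: attacked by Rg6; g5: attacked by Rg6; h5: attacked by Rh7.
White has no legal moves → checkmate.

yes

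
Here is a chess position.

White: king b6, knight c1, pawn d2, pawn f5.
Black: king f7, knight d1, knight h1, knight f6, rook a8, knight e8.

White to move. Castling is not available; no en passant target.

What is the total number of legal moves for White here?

White to move; king on b6.
In check: no.
Legal moves: Kb7, Kc6, Kc5, Kb5, Nd3, Nb3, Ne2, Na2, d3, d4.
Count: 10.

10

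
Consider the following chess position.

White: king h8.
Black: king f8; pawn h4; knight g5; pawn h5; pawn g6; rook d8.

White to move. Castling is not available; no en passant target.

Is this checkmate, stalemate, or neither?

White to move; white king on h8.
In check: no.
King squares — g7: attacked by Kf8; h7: attacked by Ng5; g8: attacked by Kf8.
Legal moves for White: none.
Not in check and no legal moves → stalemate.

stalemate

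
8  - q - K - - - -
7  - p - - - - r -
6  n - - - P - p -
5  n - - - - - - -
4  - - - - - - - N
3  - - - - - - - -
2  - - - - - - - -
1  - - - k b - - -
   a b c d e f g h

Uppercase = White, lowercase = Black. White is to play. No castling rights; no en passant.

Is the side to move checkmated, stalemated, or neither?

White to move; white king on d8.
In check: yes, from the black queen on b8.
King squares — c7: attacked by Na6; d7: attacked by Rg7; e7: attacked by Rg7; c8: attacked by Qb8; e8: attacked by Qb8.
Legal moves for White: none.
In check with no legal moves → checkmate.

checkmate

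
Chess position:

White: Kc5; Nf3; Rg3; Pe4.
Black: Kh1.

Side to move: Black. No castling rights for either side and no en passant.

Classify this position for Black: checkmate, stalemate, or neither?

stalemate

Black to move; black king on h1.
In check: no.
King squares — g1: attacked by Nf3; g2: attacked by Rg3; h2: attacked by Nf3.
Legal moves for Black: none.
Not in check and no legal moves → stalemate.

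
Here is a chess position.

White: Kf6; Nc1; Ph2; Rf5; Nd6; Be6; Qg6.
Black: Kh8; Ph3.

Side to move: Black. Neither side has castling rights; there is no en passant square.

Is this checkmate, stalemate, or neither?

stalemate

Black to move; black king on h8.
In check: no.
King squares — g7: attacked by Kf6; h7: attacked by Qg6; g8: attacked by Be6.
Legal moves for Black: none.
Not in check and no legal moves → stalemate.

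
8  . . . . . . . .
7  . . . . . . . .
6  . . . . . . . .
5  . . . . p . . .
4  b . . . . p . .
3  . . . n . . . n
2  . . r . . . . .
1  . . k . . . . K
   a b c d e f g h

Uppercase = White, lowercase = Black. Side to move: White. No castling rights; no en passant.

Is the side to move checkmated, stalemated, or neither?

White to move; white king on h1.
In check: no.
King squares — g1: attacked by Nh3; g2: attacked by Rc2; h2: attacked by Rc2.
Legal moves for White: none.
Not in check and no legal moves → stalemate.

stalemate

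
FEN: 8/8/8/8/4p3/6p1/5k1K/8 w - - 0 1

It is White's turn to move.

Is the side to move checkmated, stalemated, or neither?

neither

White to move; white king on h2.
In check: yes, from the black pawn on g3.
King squares — g1: attacked by Kf2; h1: available; g2: attacked by Kf2; g3: attacked by Kf2; h3: available.
Legal moves for White: Kh3, Kh1.
White is in check but has 2 legal moves → neither.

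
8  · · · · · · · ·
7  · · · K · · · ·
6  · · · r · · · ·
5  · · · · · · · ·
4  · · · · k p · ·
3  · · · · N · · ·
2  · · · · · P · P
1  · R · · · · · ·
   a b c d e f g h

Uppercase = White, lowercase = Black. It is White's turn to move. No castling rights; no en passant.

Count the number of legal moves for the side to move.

White to move; king on d7.
In check: yes, from the black rook on d6.
Legal moves: Ke8, Kc8, Ke7, Kc7, Kxd6.
Count: 5.

5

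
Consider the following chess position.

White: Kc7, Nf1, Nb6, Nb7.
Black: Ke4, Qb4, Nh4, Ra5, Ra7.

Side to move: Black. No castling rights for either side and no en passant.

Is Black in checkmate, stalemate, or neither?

neither

Black to move; black king on e4.
In check: no.
Legal moves for Black include: Ra8, Rxb7+, R7a6, R5a6, Rh5, Rg5, Rf5, Re5, Rd5, Rc5+, Rb5, Ra4, Ra3, Ra2, Ra1, Ng6, Nf5, Nf3, ... (list truncated; more exist).
Black has legal moves and is not in check → neither.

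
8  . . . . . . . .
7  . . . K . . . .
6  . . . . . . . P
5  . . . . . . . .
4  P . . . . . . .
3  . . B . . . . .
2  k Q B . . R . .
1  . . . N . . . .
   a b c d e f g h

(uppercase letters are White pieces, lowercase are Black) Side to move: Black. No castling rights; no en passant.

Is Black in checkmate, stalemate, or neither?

Black to move; black king on a2.
In check: yes, from the white queen on b2.
King squares — a1: attacked by Qb2; b1: attacked by Qb2; b2: attacked by Nd1; a3: attacked by Qb2; b3: attacked by Qb2.
Legal moves for Black: none.
In check with no legal moves → checkmate.

checkmate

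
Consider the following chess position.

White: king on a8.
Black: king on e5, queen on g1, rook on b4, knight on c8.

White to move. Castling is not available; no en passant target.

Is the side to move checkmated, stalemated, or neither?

White to move; white king on a8.
In check: no.
King squares — a7: attacked by Qg1; b7: attacked by Rb4; b8: attacked by Rb4.
Legal moves for White: none.
Not in check and no legal moves → stalemate.

stalemate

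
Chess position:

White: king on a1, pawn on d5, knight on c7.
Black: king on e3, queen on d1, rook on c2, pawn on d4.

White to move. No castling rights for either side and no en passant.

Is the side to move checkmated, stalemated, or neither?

White to move; white king on a1.
In check: yes, from the black queen on d1.
King squares — b1: attacked by Qd1; a2: attacked by Rc2; b2: attacked by Rc2.
Legal moves for White: none.
In check with no legal moves → checkmate.

checkmate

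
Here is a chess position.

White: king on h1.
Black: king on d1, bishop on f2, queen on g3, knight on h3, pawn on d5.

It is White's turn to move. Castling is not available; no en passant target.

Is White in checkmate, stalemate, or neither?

stalemate

White to move; white king on h1.
In check: no.
King squares — g1: attacked by Bf2; g2: attacked by Qg3; h2: attacked by Qg3.
Legal moves for White: none.
Not in check and no legal moves → stalemate.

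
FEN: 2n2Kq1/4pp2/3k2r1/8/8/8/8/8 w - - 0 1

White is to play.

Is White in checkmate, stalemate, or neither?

checkmate

White to move; white king on f8.
In check: yes, from the black queen on g8.
King squares — e7: attacked by Kd6; f7: attacked by Qg8; g7: attacked by Rg6; e8: attacked by Qg8; g8: attacked by Rg6.
Legal moves for White: none.
In check with no legal moves → checkmate.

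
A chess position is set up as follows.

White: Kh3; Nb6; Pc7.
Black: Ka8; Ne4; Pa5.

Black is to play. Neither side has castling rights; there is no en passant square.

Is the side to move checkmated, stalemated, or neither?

neither

Black to move; black king on a8.
In check: yes, from the white knight on b6.
King squares — a7: available; b7: available; b8: attacked by Pc7.
Legal moves for Black: Kb7, Ka7.
Black is in check but has 2 legal moves → neither.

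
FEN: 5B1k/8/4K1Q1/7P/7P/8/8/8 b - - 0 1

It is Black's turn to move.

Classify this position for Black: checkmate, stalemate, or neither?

stalemate

Black to move; black king on h8.
In check: no.
King squares — g7: attacked by Qg6; h7: attacked by Qg6; g8: attacked by Qg6.
Legal moves for Black: none.
Not in check and no legal moves → stalemate.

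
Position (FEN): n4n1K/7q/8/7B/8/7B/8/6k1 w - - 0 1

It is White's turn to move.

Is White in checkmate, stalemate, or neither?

checkmate

White to move; white king on h8.
In check: yes, from the black queen on h7.
King squares — g7: attacked by Qh7; h7: attacked by Nf8; g8: attacked by Qh7.
Legal moves for White: none.
In check with no legal moves → checkmate.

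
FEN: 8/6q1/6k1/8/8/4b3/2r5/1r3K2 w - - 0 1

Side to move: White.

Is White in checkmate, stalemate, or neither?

White to move; white king on f1.
In check: yes, from the black rook on b1.
King squares — e1: attacked by Rb1; g1: attacked by Rb1; e2: attacked by Rc2; f2: attacked by Rc2; g2: attacked by Rc2.
Legal moves for White: none.
In check with no legal moves → checkmate.

checkmate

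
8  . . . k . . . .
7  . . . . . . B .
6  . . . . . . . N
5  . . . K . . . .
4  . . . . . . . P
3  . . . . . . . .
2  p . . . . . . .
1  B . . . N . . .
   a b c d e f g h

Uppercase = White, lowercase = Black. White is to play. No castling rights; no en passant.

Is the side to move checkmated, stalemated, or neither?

White to move; white king on d5.
In check: no.
Legal moves for White include: Bh8, Bf8, Bgf6+, Bge5, Bgd4, Bgc3, Bgb2, Ng8, Nf7+, Nf5, Ng4, Ke6, Kd6, Kc6, Ke5, Kc5, Ke4, Kd4, ... (list truncated; more exist).
White has legal moves and is not in check → neither.

neither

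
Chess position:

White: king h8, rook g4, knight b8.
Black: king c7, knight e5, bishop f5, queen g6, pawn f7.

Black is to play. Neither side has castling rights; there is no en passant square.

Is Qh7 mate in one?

After Qh7: white king on h8; in check: yes, from the black queen on h7.
King squares — g7: attacked by Qh7; h7: attacked by Bf5; g8: attacked by Qh7.
White has no legal moves → checkmate.

yes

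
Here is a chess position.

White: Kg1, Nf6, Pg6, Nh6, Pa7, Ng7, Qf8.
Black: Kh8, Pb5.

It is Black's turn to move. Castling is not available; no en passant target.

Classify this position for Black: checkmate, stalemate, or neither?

Black to move; black king on h8.
In check: yes, from the white queen on f8.
King squares — g7: attacked by Qf8; h7: attacked by Nf6; g8: attacked by Nf6.
Legal moves for Black: none.
In check with no legal moves → checkmate.

checkmate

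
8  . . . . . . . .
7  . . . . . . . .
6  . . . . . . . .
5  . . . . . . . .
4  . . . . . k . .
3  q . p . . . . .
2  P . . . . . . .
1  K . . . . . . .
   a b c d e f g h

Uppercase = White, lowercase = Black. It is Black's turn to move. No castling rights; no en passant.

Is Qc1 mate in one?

After Qc1: white king on a1; in check: yes, from the black queen on c1.
King squares — b1: attacked by Qc1; a2: own pawn; b2: attacked by Qc1.
White has no legal moves → checkmate.

yes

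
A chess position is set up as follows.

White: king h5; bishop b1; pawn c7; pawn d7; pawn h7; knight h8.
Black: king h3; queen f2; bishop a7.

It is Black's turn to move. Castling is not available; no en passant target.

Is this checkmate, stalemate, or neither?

neither

Black to move; black king on h3.
In check: no.
Legal moves for Black include: Bb8, Bb6, Bc5, Bd4, Be3, Kg3, Kh2, Kg2, Qf8, Qf7+, Qf6, Qb6, Qf5+, Qc5+, Qh4+, Qf4, Qd4, Qg3, ... (list truncated; more exist).
Black has legal moves and is not in check → neither.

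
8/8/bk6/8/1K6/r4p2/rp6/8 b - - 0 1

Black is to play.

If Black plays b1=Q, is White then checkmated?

yes

After b1=Q: white king on b4; in check: yes, from the black queen on b1.
King squares — a3: attacked by Ra2; b3: attacked by Qb1; c3: attacked by Ra3; a4: attacked by Ra3; c4: attacked by Ba6; a5: attacked by Ra3; b5: attacked by Qb1; c5: attacked by Kb6.
White has no legal moves → checkmate.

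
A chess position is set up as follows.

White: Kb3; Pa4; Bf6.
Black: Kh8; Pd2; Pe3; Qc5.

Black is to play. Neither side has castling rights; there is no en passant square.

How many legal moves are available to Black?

2

Black to move; king on h8.
In check: yes, from the white bishop on f6.
Legal moves: Kg8, Kh7.
Count: 2.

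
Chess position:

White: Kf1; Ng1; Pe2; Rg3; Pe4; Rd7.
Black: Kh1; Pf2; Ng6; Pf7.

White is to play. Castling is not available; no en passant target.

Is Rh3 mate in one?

yes

After Rh3: black king on h1; in check: yes, from the white rook on h3.
King squares — g1: attacked by Kf1; g2: attacked by Kf1; h2: attacked by Rh3.
Black has no legal moves → checkmate.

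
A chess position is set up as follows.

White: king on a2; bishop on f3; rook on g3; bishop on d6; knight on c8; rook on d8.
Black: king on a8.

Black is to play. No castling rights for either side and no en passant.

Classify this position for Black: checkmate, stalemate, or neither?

checkmate

Black to move; black king on a8.
In check: yes, from the white bishop on f3.
King squares — a7: attacked by Nc8; b7: attacked by Bf3; b8: attacked by Bd6.
Legal moves for Black: none.
In check with no legal moves → checkmate.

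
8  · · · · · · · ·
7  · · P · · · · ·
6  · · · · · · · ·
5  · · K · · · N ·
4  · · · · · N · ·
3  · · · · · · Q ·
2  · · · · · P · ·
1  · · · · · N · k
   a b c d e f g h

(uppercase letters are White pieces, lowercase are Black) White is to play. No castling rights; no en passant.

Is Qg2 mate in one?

After Qg2: black king on h1; in check: yes, from the white queen on g2.
King squares — g1: attacked by Qg2; g2: attacked by Nf4; h2: attacked by Nf1.
Black has no legal moves → checkmate.

yes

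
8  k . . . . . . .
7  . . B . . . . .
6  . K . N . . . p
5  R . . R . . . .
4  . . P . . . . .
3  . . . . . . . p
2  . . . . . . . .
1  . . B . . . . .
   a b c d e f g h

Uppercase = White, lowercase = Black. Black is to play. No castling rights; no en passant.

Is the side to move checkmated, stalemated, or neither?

Black to move; black king on a8.
In check: yes, from the white rook on a5.
King squares — a7: attacked by Ra5; b7: attacked by Kb6; b8: attacked by Bc7.
Legal moves for Black: none.
In check with no legal moves → checkmate.

checkmate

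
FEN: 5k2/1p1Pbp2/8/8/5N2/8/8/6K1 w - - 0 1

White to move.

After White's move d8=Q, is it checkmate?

no

After d8=Q: black king on f8; in check: yes, from the white queen on d8.
Black has 2 legal replies: Kg7, Bxd8.
In check but a legal move exists → not checkmate.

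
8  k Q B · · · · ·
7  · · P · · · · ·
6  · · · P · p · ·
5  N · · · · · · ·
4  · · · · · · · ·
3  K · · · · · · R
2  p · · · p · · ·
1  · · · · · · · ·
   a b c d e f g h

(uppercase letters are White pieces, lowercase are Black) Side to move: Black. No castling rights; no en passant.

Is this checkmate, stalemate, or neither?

Black to move; black king on a8.
In check: yes, from the white queen on b8.
King squares — a7: attacked by Qb8; b7: attacked by Na5; b8: attacked by Pc7.
Legal moves for Black: none.
In check with no legal moves → checkmate.

checkmate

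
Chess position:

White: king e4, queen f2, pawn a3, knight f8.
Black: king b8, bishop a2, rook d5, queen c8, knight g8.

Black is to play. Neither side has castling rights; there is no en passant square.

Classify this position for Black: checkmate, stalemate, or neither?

neither

Black to move; black king on b8.
In check: no.
Legal moves for Black include: Ne7, Nh6, Nf6+, Qxf8, Qe8+, Qd8, Qd7, Qc7, Qb7, Qe6+, Qc6, Qa6, Qf5+, Qc5, Qg4+, Qc4+, Qh3, Qc3, ... (list truncated; more exist).
Black has legal moves and is not in check → neither.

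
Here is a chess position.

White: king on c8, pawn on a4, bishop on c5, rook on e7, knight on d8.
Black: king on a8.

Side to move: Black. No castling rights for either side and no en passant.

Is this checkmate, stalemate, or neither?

Black to move; black king on a8.
In check: no.
King squares — a7: attacked by Bc5; b7: attacked by Re7; b8: attacked by Kc8.
Legal moves for Black: none.
Not in check and no legal moves → stalemate.

stalemate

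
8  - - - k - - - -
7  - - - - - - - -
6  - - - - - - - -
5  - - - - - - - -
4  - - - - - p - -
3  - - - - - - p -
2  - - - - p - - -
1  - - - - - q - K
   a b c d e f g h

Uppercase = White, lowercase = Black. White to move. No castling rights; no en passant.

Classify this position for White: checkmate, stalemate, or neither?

checkmate

White to move; white king on h1.
In check: yes, from the black queen on f1.
King squares — g1: attacked by Qf1; g2: attacked by Qf1; h2: attacked by Pg3.
Legal moves for White: none.
In check with no legal moves → checkmate.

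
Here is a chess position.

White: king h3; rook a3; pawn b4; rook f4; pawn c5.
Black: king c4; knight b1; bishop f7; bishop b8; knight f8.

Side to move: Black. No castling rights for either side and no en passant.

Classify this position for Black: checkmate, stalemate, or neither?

Black to move; black king on c4.
In check: yes, from the white rook on f4.
King squares — b3: attacked by Ra3; c3: attacked by Ra3; d3: attacked by Ra3; b4: attacked by Rf4; d4: attacked by Rf4; b5: available; c5: attacked by Pb4; d5: available.
Legal moves for Black: Kd5, Kb5, Bxf4.
Black is in check but has 3 legal moves → neither.

neither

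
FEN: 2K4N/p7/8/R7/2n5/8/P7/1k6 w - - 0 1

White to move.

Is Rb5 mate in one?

After Rb5: black king on b1; in check: yes, from the white rook on b5.
Black has 5 legal replies: Kc2, Kxa2, Kc1, Ka1, Nb2.
In check but a legal move exists → not checkmate.

no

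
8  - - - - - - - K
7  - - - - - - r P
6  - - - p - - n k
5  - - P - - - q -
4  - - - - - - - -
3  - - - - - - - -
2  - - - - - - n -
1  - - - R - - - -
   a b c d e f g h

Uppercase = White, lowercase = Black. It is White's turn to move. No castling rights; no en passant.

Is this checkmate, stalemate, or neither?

checkmate

White to move; white king on h8.
In check: yes, from the black knight on g6.
King squares — g7: attacked by Kh6; h7: own pawn; g8: attacked by Rg7.
Legal moves for White: none.
In check with no legal moves → checkmate.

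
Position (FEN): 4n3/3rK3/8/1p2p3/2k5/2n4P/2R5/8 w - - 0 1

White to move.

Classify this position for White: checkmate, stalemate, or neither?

White to move; white king on e7.
In check: yes, from the black rook on d7.
Legal moves for White: Kf8, Kxe8, Kxd7, Ke6.
White is in check but has 4 legal moves → neither.

neither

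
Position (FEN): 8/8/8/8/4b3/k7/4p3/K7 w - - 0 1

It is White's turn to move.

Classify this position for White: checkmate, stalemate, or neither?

stalemate

White to move; white king on a1.
In check: no.
King squares — b1: attacked by Be4; a2: attacked by Ka3; b2: attacked by Ka3.
Legal moves for White: none.
Not in check and no legal moves → stalemate.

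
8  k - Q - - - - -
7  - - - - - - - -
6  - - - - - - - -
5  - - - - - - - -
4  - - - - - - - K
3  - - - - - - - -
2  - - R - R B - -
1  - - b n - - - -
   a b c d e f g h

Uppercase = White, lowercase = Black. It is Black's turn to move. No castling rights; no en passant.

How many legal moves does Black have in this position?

Black to move; king on a8.
In check: yes, from the white queen on c8.
Legal moves: none.
Count: 0.

0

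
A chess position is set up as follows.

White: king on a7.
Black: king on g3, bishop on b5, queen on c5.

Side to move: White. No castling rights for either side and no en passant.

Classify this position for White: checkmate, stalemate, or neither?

neither

White to move; white king on a7.
In check: yes, from the black queen on c5.
King squares — a6: attacked by Bb5; b6: attacked by Qc5; b7: available; a8: available; b8: available.
Legal moves for White: Kb8, Ka8, Kb7.
White is in check but has 3 legal moves → neither.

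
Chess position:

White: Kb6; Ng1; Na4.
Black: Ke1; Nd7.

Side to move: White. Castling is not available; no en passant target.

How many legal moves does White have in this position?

7

White to move; king on b6.
In check: yes, from the black knight on d7.
Legal moves: Kc7, Kb7, Ka7, Kc6, Ka6, Kb5, Ka5.
Count: 7.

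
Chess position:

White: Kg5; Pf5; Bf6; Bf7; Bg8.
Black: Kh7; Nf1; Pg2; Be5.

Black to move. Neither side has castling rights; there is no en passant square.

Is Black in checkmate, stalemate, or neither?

Black to move; black king on h7.
In check: yes, from the white bishop on g8.
King squares — g6: attacked by Pf5; h6: attacked by Kg5; g7: attacked by Bf6; g8: attacked by Bf7; h8: attacked by Bf6.
Legal moves for Black: none.
In check with no legal moves → checkmate.

checkmate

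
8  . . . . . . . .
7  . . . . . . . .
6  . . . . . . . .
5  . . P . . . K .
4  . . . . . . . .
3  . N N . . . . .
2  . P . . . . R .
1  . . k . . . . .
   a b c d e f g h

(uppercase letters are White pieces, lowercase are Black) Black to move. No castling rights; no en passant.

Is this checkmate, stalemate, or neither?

Black to move; black king on c1.
In check: yes, from the white knight on b3.
King squares — b1: attacked by Nc3; d1: attacked by Nc3; b2: attacked by Rg2; c2: attacked by Rg2; d2: attacked by Rg2.
Legal moves for Black: none.
In check with no legal moves → checkmate.

checkmate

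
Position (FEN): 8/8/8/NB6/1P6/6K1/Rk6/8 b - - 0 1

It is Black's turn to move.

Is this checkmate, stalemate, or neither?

Black to move; black king on b2.
In check: yes, from the white rook on a2.
Legal moves for Black: Kc3, Kxa2, Kc1, Kb1.
Black is in check but has 4 legal moves → neither.

neither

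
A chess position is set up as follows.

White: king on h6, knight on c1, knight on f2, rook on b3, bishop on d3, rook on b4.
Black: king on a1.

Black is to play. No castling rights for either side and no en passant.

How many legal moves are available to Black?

Black to move; king on a1.
In check: no.
Legal moves: none.
Count: 0.

0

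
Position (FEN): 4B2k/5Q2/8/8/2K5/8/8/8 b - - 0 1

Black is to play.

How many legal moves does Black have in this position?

0

Black to move; king on h8.
In check: no.
Legal moves: none.
Count: 0.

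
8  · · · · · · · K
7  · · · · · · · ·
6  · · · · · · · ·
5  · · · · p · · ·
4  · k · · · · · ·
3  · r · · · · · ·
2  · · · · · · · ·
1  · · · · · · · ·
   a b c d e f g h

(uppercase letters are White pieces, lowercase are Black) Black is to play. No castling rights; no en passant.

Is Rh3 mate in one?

After Rh3: white king on h8; in check: yes, from the black rook on h3.
White has 2 legal replies: Kg8, Kg7.
In check but a legal move exists → not checkmate.

no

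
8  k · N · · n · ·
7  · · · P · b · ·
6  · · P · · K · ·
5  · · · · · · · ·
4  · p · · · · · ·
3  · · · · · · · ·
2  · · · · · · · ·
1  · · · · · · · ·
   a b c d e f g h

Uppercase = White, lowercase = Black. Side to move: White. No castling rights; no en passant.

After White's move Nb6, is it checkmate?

no

After Nb6: black king on a8; in check: yes, from the white knight on b6.
Black has 2 legal replies: Kb8, Ka7.
In check but a legal move exists → not checkmate.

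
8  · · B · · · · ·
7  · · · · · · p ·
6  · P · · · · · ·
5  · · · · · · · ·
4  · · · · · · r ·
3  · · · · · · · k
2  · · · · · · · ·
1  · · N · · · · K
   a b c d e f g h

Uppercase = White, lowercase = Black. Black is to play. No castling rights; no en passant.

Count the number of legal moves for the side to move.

4

Black to move; king on h3.
In check: no.
Legal moves: Kh4, Kg3, g6, g5.
Count: 4.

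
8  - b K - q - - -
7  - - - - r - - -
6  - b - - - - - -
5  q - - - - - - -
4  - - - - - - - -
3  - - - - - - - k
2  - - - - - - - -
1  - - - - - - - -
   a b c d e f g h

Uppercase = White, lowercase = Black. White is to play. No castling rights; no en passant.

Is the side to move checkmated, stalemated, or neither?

White to move; white king on c8.
In check: yes, from the black queen on e8.
King squares — b7: attacked by Re7; c7: attacked by Bb6; d7: attacked by Re7; b8: attacked by Qe8; d8: attacked by Bb6.
Legal moves for White: none.
In check with no legal moves → checkmate.

checkmate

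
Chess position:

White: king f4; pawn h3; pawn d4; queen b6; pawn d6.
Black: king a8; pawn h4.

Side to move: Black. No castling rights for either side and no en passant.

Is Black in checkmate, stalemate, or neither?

Black to move; black king on a8.
In check: no.
King squares — a7: attacked by Qb6; b7: attacked by Qb6; b8: attacked by Qb6.
Legal moves for Black: none.
Not in check and no legal moves → stalemate.

stalemate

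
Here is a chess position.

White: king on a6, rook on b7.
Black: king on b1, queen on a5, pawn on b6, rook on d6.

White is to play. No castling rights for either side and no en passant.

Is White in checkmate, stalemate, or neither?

checkmate

White to move; white king on a6.
In check: yes, from the black queen on a5.
King squares — a5: attacked by Pb6; b5: attacked by Qa5; b6: attacked by Qa5; a7: attacked by Qa5; b7: own rook.
Legal moves for White: none.
In check with no legal moves → checkmate.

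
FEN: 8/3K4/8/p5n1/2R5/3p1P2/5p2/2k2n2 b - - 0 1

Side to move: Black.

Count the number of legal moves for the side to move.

Black to move; king on c1.
In check: yes, from the white rook on c4.
Legal moves: Kd2, Kb2, Kd1, Kb1.
Count: 4.

4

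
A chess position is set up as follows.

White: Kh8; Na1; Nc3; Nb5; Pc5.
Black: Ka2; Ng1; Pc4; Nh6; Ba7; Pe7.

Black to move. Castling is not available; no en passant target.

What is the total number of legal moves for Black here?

2

Black to move; king on a2.
In check: yes, from the white knight on c3.
Legal moves: Kb2, Kxa1.
Count: 2.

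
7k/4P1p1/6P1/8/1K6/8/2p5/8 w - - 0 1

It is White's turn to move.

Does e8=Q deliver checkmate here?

After e8=Q: black king on h8; in check: yes, from the white queen on e8.
King squares — g7: own pawn; h7: attacked by Pg6; g8: attacked by Qe8.
Black has no legal moves → checkmate.

yes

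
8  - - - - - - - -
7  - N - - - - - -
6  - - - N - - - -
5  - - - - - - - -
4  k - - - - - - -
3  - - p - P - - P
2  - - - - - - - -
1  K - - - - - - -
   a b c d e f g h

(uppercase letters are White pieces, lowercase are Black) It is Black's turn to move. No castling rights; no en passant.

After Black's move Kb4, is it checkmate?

After Kb4: white king on a1; in check: no.
White is not in check, so this cannot be checkmate.

no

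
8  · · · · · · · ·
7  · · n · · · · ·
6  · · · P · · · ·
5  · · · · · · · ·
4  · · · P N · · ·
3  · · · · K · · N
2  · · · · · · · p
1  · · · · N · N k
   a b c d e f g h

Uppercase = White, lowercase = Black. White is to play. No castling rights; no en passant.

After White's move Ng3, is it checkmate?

yes

After Ng3: black king on h1; in check: yes, from the white knight on g3.
King squares — g1: attacked by Nh3; g2: attacked by Ne1; h2: own pawn.
Black has no legal moves → checkmate.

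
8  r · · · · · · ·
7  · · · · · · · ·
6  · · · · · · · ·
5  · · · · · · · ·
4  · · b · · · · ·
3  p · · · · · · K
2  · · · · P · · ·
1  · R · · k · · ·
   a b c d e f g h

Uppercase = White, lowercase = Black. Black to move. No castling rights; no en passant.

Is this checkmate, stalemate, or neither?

Black to move; black king on e1.
In check: yes, from the white rook on b1.
King squares — d1: attacked by Rb1; f1: attacked by Rb1; d2: available; e2: available; f2: available.
Legal moves for Black: Kf2, Kxe2, Kd2.
Black is in check but has 3 legal moves → neither.

neither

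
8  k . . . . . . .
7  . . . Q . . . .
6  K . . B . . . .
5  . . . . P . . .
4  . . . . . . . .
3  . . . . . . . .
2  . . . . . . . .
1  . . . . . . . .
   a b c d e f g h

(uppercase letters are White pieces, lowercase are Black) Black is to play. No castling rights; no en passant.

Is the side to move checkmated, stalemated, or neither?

stalemate

Black to move; black king on a8.
In check: no.
King squares — a7: attacked by Ka6; b7: attacked by Ka6; b8: attacked by Bd6.
Legal moves for Black: none.
Not in check and no legal moves → stalemate.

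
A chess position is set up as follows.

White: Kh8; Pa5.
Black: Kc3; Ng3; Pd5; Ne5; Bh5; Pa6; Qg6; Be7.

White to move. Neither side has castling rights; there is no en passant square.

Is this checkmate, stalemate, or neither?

stalemate

White to move; white king on h8.
In check: no.
King squares — g7: attacked by Qg6; h7: attacked by Qg6; g8: attacked by Qg6.
Legal moves for White: none.
Not in check and no legal moves → stalemate.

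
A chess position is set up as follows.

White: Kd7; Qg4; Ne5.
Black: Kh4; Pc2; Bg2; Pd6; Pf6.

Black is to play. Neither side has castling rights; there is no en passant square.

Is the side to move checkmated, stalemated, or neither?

Black to move; black king on h4.
In check: yes, from the white queen on g4.
King squares — g3: attacked by Qg4; h3: attacked by Qg4; g4: attacked by Ne5; g5: attacked by Qg4; h5: attacked by Qg4.
Legal moves for Black: none.
In check with no legal moves → checkmate.

checkmate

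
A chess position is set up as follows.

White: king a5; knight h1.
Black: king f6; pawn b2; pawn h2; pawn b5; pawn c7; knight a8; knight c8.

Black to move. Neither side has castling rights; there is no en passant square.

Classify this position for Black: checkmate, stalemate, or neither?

Black to move; black king on f6.
In check: no.
Legal moves for Black include: Ne7, Na7, Nd6, Ncb6, Nab6, Kg7, Kf7, Ke7, Kg6, Ke6, Kg5, Kf5, Ke5, c6, b4, b1=Q, b1=R, b1=B, ... (list truncated; more exist).
Black has legal moves and is not in check → neither.

neither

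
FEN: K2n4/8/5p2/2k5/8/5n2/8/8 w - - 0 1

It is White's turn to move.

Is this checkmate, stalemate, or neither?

White to move; white king on a8.
In check: no.
Legal moves for White: Kb8, Ka7.
White has 2 legal moves and is not in check → neither.

neither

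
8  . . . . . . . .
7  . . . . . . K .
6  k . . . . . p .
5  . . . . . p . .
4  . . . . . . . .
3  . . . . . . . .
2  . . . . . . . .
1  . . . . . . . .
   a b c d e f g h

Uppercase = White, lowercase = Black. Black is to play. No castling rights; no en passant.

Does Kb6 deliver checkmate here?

no

After Kb6: white king on g7; in check: no.
White is not in check, so this cannot be checkmate.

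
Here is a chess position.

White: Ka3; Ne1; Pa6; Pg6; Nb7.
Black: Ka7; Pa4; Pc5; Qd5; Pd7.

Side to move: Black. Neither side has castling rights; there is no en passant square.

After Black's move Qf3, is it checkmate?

After Qf3: white king on a3; in check: yes, from the black queen on f3.
White has 5 legal replies: Kxa4, Kb2, Ka2, Nxf3, Nd3.
In check but a legal move exists → not checkmate.

no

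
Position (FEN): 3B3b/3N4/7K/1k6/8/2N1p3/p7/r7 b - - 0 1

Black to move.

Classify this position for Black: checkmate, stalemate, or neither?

Black to move; black king on b5.
In check: yes, from the white knight on c3.
Legal moves for Black: Kc6, Ka6, Kc4, Kb4, Bxc3.
Black is in check but has 5 legal moves → neither.

neither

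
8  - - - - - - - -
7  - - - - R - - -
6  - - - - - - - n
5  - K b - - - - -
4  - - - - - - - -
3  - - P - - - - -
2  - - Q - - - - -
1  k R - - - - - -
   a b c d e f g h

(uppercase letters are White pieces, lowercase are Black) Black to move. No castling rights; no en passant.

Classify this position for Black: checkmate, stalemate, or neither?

Black to move; black king on a1.
In check: yes, from the white rook on b1.
King squares — b1: attacked by Qc2; a2: attacked by Qc2; b2: attacked by Rb1.
Legal moves for Black: none.
In check with no legal moves → checkmate.

checkmate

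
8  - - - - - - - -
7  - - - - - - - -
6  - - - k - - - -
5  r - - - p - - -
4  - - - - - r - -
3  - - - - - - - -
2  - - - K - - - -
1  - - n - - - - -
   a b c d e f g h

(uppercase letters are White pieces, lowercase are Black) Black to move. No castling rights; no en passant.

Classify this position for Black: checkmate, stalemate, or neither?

neither

Black to move; black king on d6.
In check: no.
Legal moves for Black include: Ke7, Kd7, Kc7, Ke6, Kc6, Kd5, Kc5, Ra8, Ra7, Ra6, Rd5+, Rc5, Rb5, Raa4, Ra3, Ra2+, Ra1, Rf8, ... (list truncated; more exist).
Black has legal moves and is not in check → neither.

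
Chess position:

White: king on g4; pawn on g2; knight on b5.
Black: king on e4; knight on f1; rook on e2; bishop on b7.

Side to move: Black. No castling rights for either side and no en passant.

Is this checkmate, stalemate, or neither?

Black to move; black king on e4.
In check: no.
Legal moves for Black include: Bc8+, Ba8, Bc6, Ba6, Bd5, Ke5, Kd5, Ke3, Kd3, Re3, Rxg2+, Rf2, Rd2, Rc2, Rb2, Ra2, Re1, Ng3, ... (list truncated; more exist).
Black has legal moves and is not in check → neither.

neither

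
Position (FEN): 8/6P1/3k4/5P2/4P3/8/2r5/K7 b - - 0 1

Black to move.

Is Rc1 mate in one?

no

After Rc1: white king on a1; in check: yes, from the black rook on c1.
White has 2 legal replies: Kb2, Ka2.
In check but a legal move exists → not checkmate.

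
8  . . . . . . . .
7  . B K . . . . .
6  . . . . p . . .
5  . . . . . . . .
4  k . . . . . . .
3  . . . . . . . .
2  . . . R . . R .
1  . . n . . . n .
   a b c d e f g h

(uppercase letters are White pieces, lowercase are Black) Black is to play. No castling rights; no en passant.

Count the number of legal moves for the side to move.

Black to move; king on a4.
In check: no.
Legal moves: Kb5, Ka5, Kb4, Kb3, Ka3, Nh3, Nf3, Nge2, Nd3, Nb3, Nce2, Na2, e5.
Count: 13.

13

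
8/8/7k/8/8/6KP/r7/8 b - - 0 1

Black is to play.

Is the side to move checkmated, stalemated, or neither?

neither

Black to move; black king on h6.
In check: no.
Legal moves for Black include: Kh7, Kg7, Kg6, Kh5, Kg5, Ra8, Ra7, Ra6, Ra5, Ra4, Ra3+, Rh2, Rg2+, Rf2, Re2, Rd2, Rc2, Rb2, ... (list truncated; more exist).
Black has legal moves and is not in check → neither.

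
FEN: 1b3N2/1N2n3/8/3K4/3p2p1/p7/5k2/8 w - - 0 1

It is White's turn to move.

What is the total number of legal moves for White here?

5

White to move; king on d5.
In check: yes, from the black knight on e7.
Legal moves: Ke6, Kc5, Ke4, Kxd4, Kc4.
Count: 5.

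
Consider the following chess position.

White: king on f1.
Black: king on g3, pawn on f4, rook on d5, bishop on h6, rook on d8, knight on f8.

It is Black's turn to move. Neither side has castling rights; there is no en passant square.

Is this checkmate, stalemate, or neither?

neither

Black to move; black king on g3.
In check: no.
Legal moves for Black include: Nh7, Nd7, Ng6, Ne6, Re8, Rc8, Rb8, Ra8, R8d7, R8d6, Bg7, Bg5, R5d7, R5d6, Rh5, Rg5, Rf5, Re5, ... (list truncated; more exist).
Black has legal moves and is not in check → neither.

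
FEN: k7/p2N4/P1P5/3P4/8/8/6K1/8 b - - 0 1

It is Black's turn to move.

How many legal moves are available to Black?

0

Black to move; king on a8.
In check: no.
Legal moves: none.
Count: 0.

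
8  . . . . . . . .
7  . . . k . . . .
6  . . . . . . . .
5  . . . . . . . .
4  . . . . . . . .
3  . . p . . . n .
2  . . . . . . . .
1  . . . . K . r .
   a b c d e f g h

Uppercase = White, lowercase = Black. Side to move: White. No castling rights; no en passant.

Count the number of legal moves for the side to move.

White to move; king on e1.
In check: yes, from the black rook on g1.
Legal moves: Kf2.
Count: 1.

1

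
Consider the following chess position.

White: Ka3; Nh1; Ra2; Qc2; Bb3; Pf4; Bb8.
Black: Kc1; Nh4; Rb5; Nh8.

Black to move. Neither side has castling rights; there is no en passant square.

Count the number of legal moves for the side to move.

Black to move; king on c1.
In check: yes, from the white queen on c2.
Legal moves: none.
Count: 0.

0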